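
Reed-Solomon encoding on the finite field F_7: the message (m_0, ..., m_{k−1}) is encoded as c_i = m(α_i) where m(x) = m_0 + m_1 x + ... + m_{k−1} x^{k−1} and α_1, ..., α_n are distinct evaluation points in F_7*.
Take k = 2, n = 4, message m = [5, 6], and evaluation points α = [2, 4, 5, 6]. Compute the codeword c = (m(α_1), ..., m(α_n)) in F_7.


c = [3, 1, 0, 6]

Message polynomial: m(x) = 5 + 6·x (mod 7).
For each evaluation point α_i, compute m(α_i) mod 7:
  α_1 = 2: Horner steps 6 → 3, so m(2) = 3.
  α_2 = 4: Horner steps 6 → 1, so m(4) = 1.
  α_3 = 5: Horner steps 6 → 0, so m(5) = 0.
  α_4 = 6: Horner steps 6 → 6, so m(6) = 6.
Codeword c = [3, 1, 0, 6] ∈ F_7^4.


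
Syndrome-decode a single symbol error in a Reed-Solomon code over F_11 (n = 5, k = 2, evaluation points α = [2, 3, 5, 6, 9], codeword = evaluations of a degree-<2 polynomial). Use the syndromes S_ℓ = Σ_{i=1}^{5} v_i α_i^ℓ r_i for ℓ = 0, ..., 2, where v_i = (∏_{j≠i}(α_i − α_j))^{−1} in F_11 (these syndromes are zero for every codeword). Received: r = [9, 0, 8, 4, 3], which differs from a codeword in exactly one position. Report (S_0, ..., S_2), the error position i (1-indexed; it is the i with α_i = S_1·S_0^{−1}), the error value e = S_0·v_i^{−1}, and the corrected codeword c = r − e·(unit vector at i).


S = (9, 5, 4), error at position 2, error magnitude e = 6, c = [9, 5, 8, 4, 3].

Step 1: column multipliers v_i = (∏_{j≠i}(α_i − α_j))^{−1} mod 11.
  i = 1 (α = 2): (2−3)(2−5)(2−6)(2−9) = (−1)·(−3)·(−4)·(−7) = 84 ≡ 7, so v_1 = 7^{−1} = 8 (mod 11).
  i = 2 (α = 3): (3−2)(3−5)(3−6)(3−9) = 1·(−2)·(−3)·(−6) = −36 ≡ 8, so v_2 = 8^{−1} = 7 (mod 11).
  i = 3 (α = 5): (5−2)(5−3)(5−6)(5−9) = 3·2·(−1)·(−4) = 24 ≡ 2, so v_3 = 2^{−1} = 6 (mod 11).
  i = 4 (α = 6): (6−2)(6−3)(6−5)(6−9) = 4·3·1·(−3) = −36 ≡ 8, so v_4 = 8^{−1} = 7 (mod 11).
  i = 5 (α = 9): (9−2)(9−3)(9−5)(9−6) = 7·6·4·3 = 504 ≡ 9, so v_5 = 9^{−1} = 5 (mod 11).
  v = [8, 7, 6, 7, 5].
Step 2: syndromes of r = [9, 0, 8, 4, 3] (all sums mod 11).
  S_0 = Σ v_i r_i = 8·9 + 7·0 + 6·8 + 7·4 + 5·3 = 163 ≡ 9.
  S_1 = Σ v_i α_i r_i = 8·2·9 + 7·3·0 + 6·5·8 + 7·6·4 + 5·9·3 = 687 ≡ 5.
  α_i^2 mod 11 = [4, 9, 3, 3, 4].
  S_2 = Σ v_i α_i^2 r_i = 8·4·9 + 7·9·0 + 6·3·8 + 7·3·4 + 5·4·3 = 576 ≡ 4.
  S = (9, 5, 4) ≠ 0, so r is not a codeword (an error is present).
Step 3: locate the error. For a single error e at position i, S_ℓ = v_i·e·α_i^ℓ, so α_err = S_1/S_0.
  S_0^{−1} = 9^{−1} = 5 (mod 11), so α_err = 5·5 = 25 ≡ 3 = α_2. Error position i = 2.
  Consistency check: S_2/S_1 = 4·9 = 36 ≡ 3 = α_err ✓ (single-error assumption holds).
Step 4: error magnitude e = S_0/v_2 = S_0·∏_{j≠2}(α_2 − α_j) = 9·8 = 72 ≡ 6 (mod 11).
Step 5: correct position 2: c_2 = r_2 − e = 0 − 6 ≡ 5 (mod 11). Hence c = [9, 5, 8, 4, 3].
  Check: interpolating c through the α_i gives m(x) = 6 + 7·x (degree < 2) with m(α_i) = c_i for every i, so c is indeed a codeword.


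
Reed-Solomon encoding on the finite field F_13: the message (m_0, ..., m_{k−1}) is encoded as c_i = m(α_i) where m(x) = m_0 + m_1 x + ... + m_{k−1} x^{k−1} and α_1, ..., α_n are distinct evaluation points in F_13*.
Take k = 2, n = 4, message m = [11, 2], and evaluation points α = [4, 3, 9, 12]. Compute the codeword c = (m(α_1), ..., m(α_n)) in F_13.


c = [6, 4, 3, 9]

Message polynomial: m(x) = 11 + 2·x (mod 13).
For each evaluation point α_i, compute m(α_i) mod 13:
  α_1 = 4: Horner steps 2 → 6, so m(4) = 6.
  α_2 = 3: Horner steps 2 → 4, so m(3) = 4.
  α_3 = 9: Horner steps 2 → 3, so m(9) = 3.
  α_4 = 12: Horner steps 2 → 9, so m(12) = 9.
Codeword c = [6, 4, 3, 9] ∈ F_13^4.


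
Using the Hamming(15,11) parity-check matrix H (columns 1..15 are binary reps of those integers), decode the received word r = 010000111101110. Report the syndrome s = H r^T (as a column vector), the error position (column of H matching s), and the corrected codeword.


s = (0, 0, 0, 1)^T, error position = 1, corrected codeword c = 110000111101110

Compute s = H r^T mod 2 one row at a time:
  s_1 = 1 + 1 + 1 + 0 + 1 + 1 + 1 + 0 = 6 ≡ 0 (mod 2).
  s_2 = 0 + 0 + 0 + 1 + 1 + 1 + 1 + 0 = 4 ≡ 0 (mod 2).
  s_3 = 1 + 0 + 0 + 1 + 1 + 0 + 1 + 0 = 4 ≡ 0 (mod 2).
  s_4 = 0 + 0 + 0 + 1 + 1 + 0 + 1 + 0 = 3 ≡ 1 (mod 2).
s = (0, 0, 0, 1)^T — this equals column 1 of H (binary 0001), so error is at position 1.
Correct: flip bit 1 of r = 010000111101110 to get c = 110000111101110.


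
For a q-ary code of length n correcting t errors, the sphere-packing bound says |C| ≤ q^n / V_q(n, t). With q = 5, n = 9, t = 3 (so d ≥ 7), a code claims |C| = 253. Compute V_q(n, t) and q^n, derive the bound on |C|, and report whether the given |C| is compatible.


V_q(n, t) = 5989, q^n = 1953125, Hamming bound = 326, |C| = 253 ≤ bound (satisfied).

Step 1: Compute V_q(n, t) = Σ_{j=0}^3 C(n, j) (q−1)^j.
  j = 0: C(9,0)·(4)^0 = 1·1 = 1.
  j = 1: C(9,1)·(4)^1 = 9·4 = 36.
  j = 2: C(9,2)·(4)^2 = 36·16 = 576.
  j = 3: C(9,3)·(4)^3 = 84·64 = 5376.
  V_q(n, t) = 1 + 36 + 576 + 5376 = 5989.
Step 2: q^n = 5^9 = 1953125.
Step 3: Hamming bound ⌊q^n / V_q(n,t)⌋ = ⌊1953125/5989⌋ = 326.
Step 4: Compare |C| = 253 to 326: satisfied.
The claimed |C| lies below the Hamming bound.


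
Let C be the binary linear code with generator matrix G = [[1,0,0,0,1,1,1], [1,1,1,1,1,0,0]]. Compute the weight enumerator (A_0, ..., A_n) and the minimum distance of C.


Weight distribution: A_0 = 1, A_4 = 1, A_5 = 2. Minimum distance d = 4.

Enumerate all 2^2 = 4 messages m ∈ F_2^2.
For each, compute codeword c = mG in F_2^7, then tally its weight.
  m = 00 → c = 0000000, weight = 0.
  m = 10 → c = 1000111, weight = 4.
  m = 01 → c = 1111100, weight = 5.
  m = 11 → c = 0111011, weight = 5.
Tally weights:
  weight 0: 1 codewords.
  weight 4: 1 codewords.
  weight 5: 2 codewords.
Minimum distance d = smallest w > 0 with A_w > 0 = 4.
Sanity: Σ A_w = 4 = 2^2 = 4 ✓.


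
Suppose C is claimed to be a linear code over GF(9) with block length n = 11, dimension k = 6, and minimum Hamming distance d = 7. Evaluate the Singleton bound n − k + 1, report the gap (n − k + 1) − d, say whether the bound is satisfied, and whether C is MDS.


Singleton RHS = n − k + 1 = 6, slack = -1, bound violated (no such code; not MDS).

Singleton bound: d ≤ n − k + 1.
Here n = 11, k = 6, so n − k + 1 = 6.
Given d = 7, check d ≤ 6: NO.
Slack = (n − k + 1) − d = -1.
The slack is negative: d = 7 exceeds n − k + 1 = 6 by 1, so the Singleton bound is violated and no linear [11, 6, 7]_9 code can exist. In particular it is not MDS (MDS requires d = n − k + 1 exactly).
Description: the claimed parameters are [11, 6, 7]_9; such a code would be impossible (violates the Singleton bound).


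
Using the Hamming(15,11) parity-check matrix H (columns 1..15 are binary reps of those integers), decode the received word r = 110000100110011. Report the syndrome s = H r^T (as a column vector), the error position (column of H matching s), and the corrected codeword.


s = (0, 1, 0, 0)^T, error position = 4, corrected codeword c = 110100100110011

Compute s = H r^T mod 2 one row at a time:
  s_1 = 0 + 0 + 1 + 1 + 0 + 0 + 1 + 1 = 4 ≡ 0 (mod 2).
  s_2 = 0 + 0 + 0 + 1 + 0 + 0 + 1 + 1 = 3 ≡ 1 (mod 2).
  s_3 = 1 + 0 + 0 + 1 + 1 + 1 + 1 + 1 = 6 ≡ 0 (mod 2).
  s_4 = 1 + 0 + 0 + 1 + 0 + 1 + 0 + 1 = 4 ≡ 0 (mod 2).
s = (0, 1, 0, 0)^T — this equals column 4 of H (binary 0100), so error is at position 4.
Correct: flip bit 4 of r = 110000100110011 to get c = 110100100110011.


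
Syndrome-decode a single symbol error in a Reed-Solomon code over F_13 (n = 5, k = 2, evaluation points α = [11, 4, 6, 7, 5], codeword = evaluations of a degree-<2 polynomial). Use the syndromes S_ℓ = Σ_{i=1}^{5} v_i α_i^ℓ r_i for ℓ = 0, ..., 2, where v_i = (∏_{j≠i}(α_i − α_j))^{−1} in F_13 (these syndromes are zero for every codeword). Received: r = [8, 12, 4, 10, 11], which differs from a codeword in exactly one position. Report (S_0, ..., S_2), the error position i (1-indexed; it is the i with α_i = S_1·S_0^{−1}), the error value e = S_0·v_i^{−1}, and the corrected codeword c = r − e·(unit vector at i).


S = (11, 5, 7), error at position 2, error magnitude e = 7, c = [8, 5, 4, 10, 11].

Step 1: column multipliers v_i = (∏_{j≠i}(α_i − α_j))^{−1} mod 13.
  i = 1 (α = 11): (11−4)(11−6)(11−7)(11−5) = 7·5·4·6 = 840 ≡ 8, so v_1 = 8^{−1} = 5 (mod 13).
  i = 2 (α = 4): (4−11)(4−6)(4−7)(4−5) = (−7)·(−2)·(−3)·(−1) = 42 ≡ 3, so v_2 = 3^{−1} = 9 (mod 13).
  i = 3 (α = 6): (6−11)(6−4)(6−7)(6−5) = (−5)·2·(−1)·1 = 10 ≡ 10, so v_3 = 10^{−1} = 4 (mod 13).
  i = 4 (α = 7): (7−11)(7−4)(7−6)(7−5) = (−4)·3·1·2 = −24 ≡ 2, so v_4 = 2^{−1} = 7 (mod 13).
  i = 5 (α = 5): (5−11)(5−4)(5−6)(5−7) = (−6)·1·(−1)·(−2) = −12 ≡ 1, so v_5 = 1^{−1} = 1 (mod 13).
  v = [5, 9, 4, 7, 1].
Step 2: syndromes of r = [8, 12, 4, 10, 11] (all sums mod 13).
  S_0 = Σ v_i r_i = 5·8 + 9·12 + 4·4 + 7·10 + 1·11 = 245 ≡ 11.
  S_1 = Σ v_i α_i r_i = 5·11·8 + 9·4·12 + 4·6·4 + 7·7·10 + 1·5·11 = 1513 ≡ 5.
  α_i^2 mod 13 = [4, 3, 10, 10, 12].
  S_2 = Σ v_i α_i^2 r_i = 5·4·8 + 9·3·12 + 4·10·4 + 7·10·10 + 1·12·11 = 1476 ≡ 7.
  S = (11, 5, 7) ≠ 0, so r is not a codeword (an error is present).
Step 3: locate the error. For a single error e at position i, S_ℓ = v_i·e·α_i^ℓ, so α_err = S_1/S_0.
  S_0^{−1} = 11^{−1} = 6 (mod 13), so α_err = 5·6 = 30 ≡ 4 = α_2. Error position i = 2.
  Consistency check: S_2/S_1 = 7·8 = 56 ≡ 4 = α_err ✓ (single-error assumption holds).
Step 4: error magnitude e = S_0/v_2 = S_0·∏_{j≠2}(α_2 − α_j) = 11·3 = 33 ≡ 7 (mod 13).
Step 5: correct position 2: c_2 = r_2 − e = 12 − 7 ≡ 5 (mod 13). Hence c = [8, 5, 4, 10, 11].
  Check: interpolating c through the α_i gives m(x) = 7 + 6·x (degree < 2) with m(α_i) = c_i for every i, so c is indeed a codeword.


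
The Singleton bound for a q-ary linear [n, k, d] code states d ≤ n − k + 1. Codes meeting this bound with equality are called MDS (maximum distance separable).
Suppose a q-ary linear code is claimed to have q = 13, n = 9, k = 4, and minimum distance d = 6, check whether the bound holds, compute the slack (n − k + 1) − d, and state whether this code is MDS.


Singleton RHS = n − k + 1 = 6, slack = 0, bound satisfied, MDS.

Singleton bound: d ≤ n − k + 1.
Here n = 9, k = 4, so n − k + 1 = 6.
Given d = 6, check d ≤ 6: YES.
Slack = (n − k + 1) − d = 0.
The code is MDS (slack = 0).
Description: the claimed parameters are [9, 4, 6]_13; such a code would be MDS (meets Singleton bound).


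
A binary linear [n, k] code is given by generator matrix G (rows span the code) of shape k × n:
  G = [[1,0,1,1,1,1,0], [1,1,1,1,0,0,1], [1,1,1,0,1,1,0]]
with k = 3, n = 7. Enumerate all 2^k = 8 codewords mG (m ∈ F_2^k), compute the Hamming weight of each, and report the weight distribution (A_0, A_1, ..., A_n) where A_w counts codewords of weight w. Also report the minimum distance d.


Weight distribution: A_0 = 1, A_2 = 1, A_3 = 1, A_4 = 2, A_5 = 3. Minimum distance d = 2.

Enumerate all 2^3 = 8 messages m ∈ F_2^3.
For each, compute codeword c = mG in F_2^7, then tally its weight.
  m = 000 → c = 0000000, weight = 0.
  m = 100 → c = 1011110, weight = 5.
  m = 010 → c = 1111001, weight = 5.
  m = 110 → c = 0100111, weight = 4.
  m = 001 → c = 1110110, weight = 5.
  m = 101 → c = 0101000, weight = 2.
  m = 011 → c = 0001111, weight = 4.
  m = 111 → c = 1010001, weight = 3.
Tally weights:
  weight 0: 1 codewords.
  weight 2: 1 codewords.
  weight 3: 1 codewords.
  weight 4: 2 codewords.
  weight 5: 3 codewords.
Minimum distance d = smallest w > 0 with A_w > 0 = 2.
Sanity: Σ A_w = 8 = 2^3 = 8 ✓.


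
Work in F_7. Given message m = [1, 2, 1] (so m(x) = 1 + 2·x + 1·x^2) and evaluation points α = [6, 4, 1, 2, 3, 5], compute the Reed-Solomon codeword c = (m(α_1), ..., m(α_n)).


c = [0, 4, 4, 2, 2, 1]

Message polynomial: m(x) = 1 + 2·x + 1·x^2 (mod 7).
For each evaluation point α_i, compute m(α_i) mod 7:
  α_1 = 6: Horner steps 1 → 1 → 0, so m(6) = 0.
  α_2 = 4: Horner steps 1 → 6 → 4, so m(4) = 4.
  α_3 = 1: Horner steps 1 → 3 → 4, so m(1) = 4.
  α_4 = 2: Horner steps 1 → 4 → 2, so m(2) = 2.
  α_5 = 3: Horner steps 1 → 5 → 2, so m(3) = 2.
  α_6 = 5: Horner steps 1 → 0 → 1, so m(5) = 1.
Codeword c = [0, 4, 4, 2, 2, 1] ∈ F_7^6.


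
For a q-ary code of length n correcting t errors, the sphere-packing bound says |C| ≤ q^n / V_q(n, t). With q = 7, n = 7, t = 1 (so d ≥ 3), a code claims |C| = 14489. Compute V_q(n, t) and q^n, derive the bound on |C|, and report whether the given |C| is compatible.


V_q(n, t) = 43, q^n = 823543, Hamming bound = 19152, |C| = 14489 ≤ bound (satisfied).

Step 1: Compute V_q(n, t) = Σ_{j=0}^1 C(n, j) (q−1)^j.
  j = 0: C(7,0)·(6)^0 = 1·1 = 1.
  j = 1: C(7,1)·(6)^1 = 7·6 = 42.
  V_q(n, t) = 1 + 42 = 43.
Step 2: q^n = 7^7 = 823543.
Step 3: Hamming bound ⌊q^n / V_q(n,t)⌋ = ⌊823543/43⌋ = 19152.
Step 4: Compare |C| = 14489 to 19152: satisfied.
The claimed |C| lies below the Hamming bound.


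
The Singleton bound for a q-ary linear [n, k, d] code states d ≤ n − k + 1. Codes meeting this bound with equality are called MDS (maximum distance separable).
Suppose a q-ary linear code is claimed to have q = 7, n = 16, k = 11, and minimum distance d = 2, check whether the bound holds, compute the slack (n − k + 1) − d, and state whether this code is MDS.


Singleton RHS = n − k + 1 = 6, slack = 4, bound satisfied, not MDS.

Singleton bound: d ≤ n − k + 1.
Here n = 16, k = 11, so n − k + 1 = 6.
Given d = 2, check d ≤ 6: YES.
Slack = (n − k + 1) − d = 4.
The code is NOT MDS (slack = 4 > 0).
Description: the claimed parameters are [16, 11, 2]_7; such a code would be non-MDS.


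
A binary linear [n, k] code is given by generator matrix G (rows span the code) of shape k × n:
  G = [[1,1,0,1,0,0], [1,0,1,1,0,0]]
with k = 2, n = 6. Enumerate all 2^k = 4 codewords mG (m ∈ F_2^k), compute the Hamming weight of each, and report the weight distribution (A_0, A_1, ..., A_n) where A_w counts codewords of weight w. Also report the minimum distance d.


Weight distribution: A_0 = 1, A_2 = 1, A_3 = 2. Minimum distance d = 2.

Enumerate all 2^2 = 4 messages m ∈ F_2^2.
For each, compute codeword c = mG in F_2^6, then tally its weight.
  m = 00 → c = 000000, weight = 0.
  m = 10 → c = 110100, weight = 3.
  m = 01 → c = 101100, weight = 3.
  m = 11 → c = 011000, weight = 2.
Tally weights:
  weight 0: 1 codewords.
  weight 2: 1 codewords.
  weight 3: 2 codewords.
Minimum distance d = smallest w > 0 with A_w > 0 = 2.
Sanity: Σ A_w = 4 = 2^2 = 4 ✓.


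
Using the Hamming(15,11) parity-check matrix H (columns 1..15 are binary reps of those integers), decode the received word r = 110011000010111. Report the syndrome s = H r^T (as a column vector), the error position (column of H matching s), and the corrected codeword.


s = (0, 1, 1, 1)^T, error position = 7, corrected codeword c = 110011100010111

Compute s = H r^T mod 2 one row at a time:
  s_1 = 0 + 0 + 0 + 1 + 0 + 1 + 1 + 1 = 4 ≡ 0 (mod 2).
  s_2 = 0 + 1 + 1 + 0 + 0 + 1 + 1 + 1 = 5 ≡ 1 (mod 2).
  s_3 = 1 + 0 + 1 + 0 + 0 + 1 + 1 + 1 = 5 ≡ 1 (mod 2).
  s_4 = 1 + 0 + 1 + 0 + 0 + 1 + 1 + 1 = 5 ≡ 1 (mod 2).
s = (0, 1, 1, 1)^T — this equals column 7 of H (binary 0111), so error is at position 7.
Correct: flip bit 7 of r = 110011000010111 to get c = 110011100010111.


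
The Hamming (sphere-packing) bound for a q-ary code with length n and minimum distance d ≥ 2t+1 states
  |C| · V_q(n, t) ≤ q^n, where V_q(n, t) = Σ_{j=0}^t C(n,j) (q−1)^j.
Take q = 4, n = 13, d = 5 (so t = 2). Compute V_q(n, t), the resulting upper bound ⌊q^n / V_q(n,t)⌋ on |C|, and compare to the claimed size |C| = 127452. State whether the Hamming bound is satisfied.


V_q(n, t) = 742, q^n = 67108864, Hamming bound = 90443, |C| = 127452 > bound (violated).

Step 1: Compute V_q(n, t) = Σ_{j=0}^2 C(n, j) (q−1)^j.
  j = 0: C(13,0)·(3)^0 = 1·1 = 1.
  j = 1: C(13,1)·(3)^1 = 13·3 = 39.
  j = 2: C(13,2)·(3)^2 = 78·9 = 702.
  V_q(n, t) = 1 + 39 + 702 = 742.
Step 2: q^n = 4^13 = 67108864.
Step 3: Hamming bound ⌊q^n / V_q(n,t)⌋ = ⌊67108864/742⌋ = 90443.
Step 4: Compare |C| = 127452 to 90443: violated.
The claimed |C| lies above the Hamming bound, so no 4-ary code of length 13 with d ≥ 5 can have 127452 codewords.


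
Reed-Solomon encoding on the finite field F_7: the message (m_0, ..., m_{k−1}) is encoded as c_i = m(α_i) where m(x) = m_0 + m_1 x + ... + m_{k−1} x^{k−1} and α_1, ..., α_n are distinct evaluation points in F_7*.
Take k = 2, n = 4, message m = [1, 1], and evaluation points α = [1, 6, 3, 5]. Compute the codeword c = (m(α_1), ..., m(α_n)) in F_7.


c = [2, 0, 4, 6]

Message polynomial: m(x) = 1 + 1·x (mod 7).
For each evaluation point α_i, compute m(α_i) mod 7:
  α_1 = 1: Horner steps 1 → 2, so m(1) = 2.
  α_2 = 6: Horner steps 1 → 0, so m(6) = 0.
  α_3 = 3: Horner steps 1 → 4, so m(3) = 4.
  α_4 = 5: Horner steps 1 → 6, so m(5) = 6.
Codeword c = [2, 0, 4, 6] ∈ F_7^4.


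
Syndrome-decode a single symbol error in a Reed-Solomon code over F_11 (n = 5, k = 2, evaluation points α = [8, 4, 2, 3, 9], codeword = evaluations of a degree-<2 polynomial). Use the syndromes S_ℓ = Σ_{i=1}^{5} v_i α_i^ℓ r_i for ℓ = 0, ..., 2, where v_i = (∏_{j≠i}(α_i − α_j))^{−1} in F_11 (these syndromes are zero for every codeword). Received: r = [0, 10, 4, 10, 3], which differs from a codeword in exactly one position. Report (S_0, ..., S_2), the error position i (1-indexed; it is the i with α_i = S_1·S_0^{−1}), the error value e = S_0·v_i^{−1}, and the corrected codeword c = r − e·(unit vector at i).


S = (1, 3, 9), error at position 4, error magnitude e = 3, c = [0, 10, 4, 7, 3].

Step 1: column multipliers v_i = (∏_{j≠i}(α_i − α_j))^{−1} mod 11.
  i = 1 (α = 8): (8−4)(8−2)(8−3)(8−9) = 4·6·5·(−1) = −120 ≡ 1, so v_1 = 1^{−1} = 1 (mod 11).
  i = 2 (α = 4): (4−8)(4−2)(4−3)(4−9) = (−4)·2·1·(−5) = 40 ≡ 7, so v_2 = 7^{−1} = 8 (mod 11).
  i = 3 (α = 2): (2−8)(2−4)(2−3)(2−9) = (−6)·(−2)·(−1)·(−7) = 84 ≡ 7, so v_3 = 7^{−1} = 8 (mod 11).
  i = 4 (α = 3): (3−8)(3−4)(3−2)(3−9) = (−5)·(−1)·1·(−6) = −30 ≡ 3, so v_4 = 3^{−1} = 4 (mod 11).
  i = 5 (α = 9): (9−8)(9−4)(9−2)(9−3) = 1·5·7·6 = 210 ≡ 1, so v_5 = 1^{−1} = 1 (mod 11).
  v = [1, 8, 8, 4, 1].
Step 2: syndromes of r = [0, 10, 4, 10, 3] (all sums mod 11).
  S_0 = Σ v_i r_i = 1·0 + 8·10 + 8·4 + 4·10 + 1·3 = 155 ≡ 1.
  S_1 = Σ v_i α_i r_i = 1·8·0 + 8·4·10 + 8·2·4 + 4·3·10 + 1·9·3 = 531 ≡ 3.
  α_i^2 mod 11 = [9, 5, 4, 9, 4].
  S_2 = Σ v_i α_i^2 r_i = 1·9·0 + 8·5·10 + 8·4·4 + 4·9·10 + 1·4·3 = 900 ≡ 9.
  S = (1, 3, 9) ≠ 0, so r is not a codeword (an error is present).
Step 3: locate the error. For a single error e at position i, S_ℓ = v_i·e·α_i^ℓ, so α_err = S_1/S_0.
  S_0^{−1} = 1^{−1} = 1 (mod 11), so α_err = 3·1 = 3 ≡ 3 = α_4. Error position i = 4.
  Consistency check: S_2/S_1 = 9·4 = 36 ≡ 3 = α_err ✓ (single-error assumption holds).
Step 4: error magnitude e = S_0/v_4 = S_0·∏_{j≠4}(α_4 − α_j) = 1·3 = 3 ≡ 3 (mod 11).
Step 5: correct position 4: c_4 = r_4 − e = 10 − 3 ≡ 7 (mod 11). Hence c = [0, 10, 4, 7, 3].
  Check: interpolating c through the α_i gives m(x) = 9 + 3·x (degree < 2) with m(α_i) = c_i for every i, so c is indeed a codeword.


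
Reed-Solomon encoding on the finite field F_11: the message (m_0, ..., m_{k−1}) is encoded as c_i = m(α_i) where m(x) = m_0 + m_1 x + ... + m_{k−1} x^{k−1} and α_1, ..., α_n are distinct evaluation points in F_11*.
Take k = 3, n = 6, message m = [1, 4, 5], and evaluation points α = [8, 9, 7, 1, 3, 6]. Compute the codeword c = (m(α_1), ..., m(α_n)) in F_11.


c = [1, 2, 10, 10, 3, 7]

Message polynomial: m(x) = 1 + 4·x + 5·x^2 (mod 11).
For each evaluation point α_i, compute m(α_i) mod 11:
  α_1 = 8: Horner steps 5 → 0 → 1, so m(8) = 1.
  α_2 = 9: Horner steps 5 → 5 → 2, so m(9) = 2.
  α_3 = 7: Horner steps 5 → 6 → 10, so m(7) = 10.
  α_4 = 1: Horner steps 5 → 9 → 10, so m(1) = 10.
  α_5 = 3: Horner steps 5 → 8 → 3, so m(3) = 3.
  α_6 = 6: Horner steps 5 → 1 → 7, so m(6) = 7.
Codeword c = [1, 2, 10, 10, 3, 7] ∈ F_11^6.


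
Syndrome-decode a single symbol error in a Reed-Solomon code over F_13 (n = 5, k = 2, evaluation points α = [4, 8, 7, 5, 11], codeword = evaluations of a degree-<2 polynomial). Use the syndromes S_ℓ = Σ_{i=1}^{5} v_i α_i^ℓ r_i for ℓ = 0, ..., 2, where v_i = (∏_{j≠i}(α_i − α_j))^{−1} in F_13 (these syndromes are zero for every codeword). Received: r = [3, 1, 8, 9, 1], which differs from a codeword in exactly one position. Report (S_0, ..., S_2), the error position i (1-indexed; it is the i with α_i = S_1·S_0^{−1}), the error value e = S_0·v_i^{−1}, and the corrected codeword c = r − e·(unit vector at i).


S = (6, 1, 11), error at position 5, error magnitude e = 8, c = [3, 1, 8, 9, 6].

Step 1: column multipliers v_i = (∏_{j≠i}(α_i − α_j))^{−1} mod 13.
  i = 1 (α = 4): (4−8)(4−7)(4−5)(4−11) = (−4)·(−3)·(−1)·(−7) = 84 ≡ 6, so v_1 = 6^{−1} = 11 (mod 13).
  i = 2 (α = 8): (8−4)(8−7)(8−5)(8−11) = 4·1·3·(−3) = −36 ≡ 3, so v_2 = 3^{−1} = 9 (mod 13).
  i = 3 (α = 7): (7−4)(7−8)(7−5)(7−11) = 3·(−1)·2·(−4) = 24 ≡ 11, so v_3 = 11^{−1} = 6 (mod 13).
  i = 4 (α = 5): (5−4)(5−8)(5−7)(5−11) = 1·(−3)·(−2)·(−6) = −36 ≡ 3, so v_4 = 3^{−1} = 9 (mod 13).
  i = 5 (α = 11): (11−4)(11−8)(11−7)(11−5) = 7·3·4·6 = 504 ≡ 10, so v_5 = 10^{−1} = 4 (mod 13).
  v = [11, 9, 6, 9, 4].
Step 2: syndromes of r = [3, 1, 8, 9, 1] (all sums mod 13).
  S_0 = Σ v_i r_i = 11·3 + 9·1 + 6·8 + 9·9 + 4·1 = 175 ≡ 6.
  S_1 = Σ v_i α_i r_i = 11·4·3 + 9·8·1 + 6·7·8 + 9·5·9 + 4·11·1 = 989 ≡ 1.
  α_i^2 mod 13 = [3, 12, 10, 12, 4].
  S_2 = Σ v_i α_i^2 r_i = 11·3·3 + 9·12·1 + 6·10·8 + 9·12·9 + 4·4·1 = 1675 ≡ 11.
  S = (6, 1, 11) ≠ 0, so r is not a codeword (an error is present).
Step 3: locate the error. For a single error e at position i, S_ℓ = v_i·e·α_i^ℓ, so α_err = S_1/S_0.
  S_0^{−1} = 6^{−1} = 11 (mod 13), so α_err = 1·11 = 11 ≡ 11 = α_5. Error position i = 5.
  Consistency check: S_2/S_1 = 11·1 = 11 ≡ 11 = α_err ✓ (single-error assumption holds).
Step 4: error magnitude e = S_0/v_5 = S_0·∏_{j≠5}(α_5 − α_j) = 6·10 = 60 ≡ 8 (mod 13).
Step 5: correct position 5: c_5 = r_5 − e = 1 − 8 ≡ 6 (mod 13). Hence c = [3, 1, 8, 9, 6].
  Check: interpolating c through the α_i gives m(x) = 5 + 6·x (degree < 2) with m(α_i) = c_i for every i, so c is indeed a codeword.


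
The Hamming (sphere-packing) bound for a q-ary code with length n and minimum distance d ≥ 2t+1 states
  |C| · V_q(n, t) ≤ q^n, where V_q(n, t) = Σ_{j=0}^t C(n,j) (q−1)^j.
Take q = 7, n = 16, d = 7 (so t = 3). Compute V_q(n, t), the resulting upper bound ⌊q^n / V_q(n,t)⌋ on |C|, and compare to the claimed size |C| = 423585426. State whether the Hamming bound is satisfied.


V_q(n, t) = 125377, q^n = 33232930569601, Hamming bound = 265064011, |C| = 423585426 > bound (violated).

Step 1: Compute V_q(n, t) = Σ_{j=0}^3 C(n, j) (q−1)^j.
  j = 0: C(16,0)·(6)^0 = 1·1 = 1.
  j = 1: C(16,1)·(6)^1 = 16·6 = 96.
  j = 2: C(16,2)·(6)^2 = 120·36 = 4320.
  j = 3: C(16,3)·(6)^3 = 560·216 = 120960.
  V_q(n, t) = 1 + 96 + 4320 + 120960 = 125377.
Step 2: q^n = 7^16 = 33232930569601.
Step 3: Hamming bound ⌊q^n / V_q(n,t)⌋ = ⌊33232930569601/125377⌋ = 265064011.
Step 4: Compare |C| = 423585426 to 265064011: violated.
The claimed |C| lies above the Hamming bound, so no 7-ary code of length 16 with d ≥ 7 can have 423585426 codewords.


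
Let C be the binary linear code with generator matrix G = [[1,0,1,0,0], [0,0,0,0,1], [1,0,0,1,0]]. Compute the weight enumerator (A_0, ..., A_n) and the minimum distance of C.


Weight distribution: A_0 = 1, A_1 = 1, A_2 = 3, A_3 = 3. Minimum distance d = 1.

Enumerate all 2^3 = 8 messages m ∈ F_2^3.
For each, compute codeword c = mG in F_2^5, then tally its weight.
  m = 000 → c = 00000, weight = 0.
  m = 100 → c = 10100, weight = 2.
  m = 010 → c = 00001, weight = 1.
  m = 110 → c = 10101, weight = 3.
  m = 001 → c = 10010, weight = 2.
  m = 101 → c = 00110, weight = 2.
  m = 011 → c = 10011, weight = 3.
  m = 111 → c = 00111, weight = 3.
Tally weights:
  weight 0: 1 codewords.
  weight 1: 1 codewords.
  weight 2: 3 codewords.
  weight 3: 3 codewords.
Minimum distance d = smallest w > 0 with A_w > 0 = 1.
Sanity: Σ A_w = 8 = 2^3 = 8 ✓.


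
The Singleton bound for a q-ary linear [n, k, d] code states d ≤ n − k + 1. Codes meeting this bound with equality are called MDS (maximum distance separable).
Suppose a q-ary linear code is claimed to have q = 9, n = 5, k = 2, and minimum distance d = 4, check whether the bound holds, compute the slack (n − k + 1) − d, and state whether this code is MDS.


Singleton RHS = n − k + 1 = 4, slack = 0, bound satisfied, MDS.

Singleton bound: d ≤ n − k + 1.
Here n = 5, k = 2, so n − k + 1 = 4.
Given d = 4, check d ≤ 4: YES.
Slack = (n − k + 1) − d = 0.
The code is MDS (slack = 0).
Description: the claimed parameters are [5, 2, 4]_9; such a code would be MDS (meets Singleton bound).


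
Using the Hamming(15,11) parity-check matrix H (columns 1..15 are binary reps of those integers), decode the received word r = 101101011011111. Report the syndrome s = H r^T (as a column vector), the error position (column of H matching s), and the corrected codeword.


s = (1, 0, 1, 0)^T, error position = 10, corrected codeword c = 101101011111111

Compute s = H r^T mod 2 one row at a time:
  s_1 = 1 + 1 + 0 + 1 + 1 + 1 + 1 + 1 = 7 ≡ 1 (mod 2).
  s_2 = 1 + 0 + 1 + 0 + 1 + 1 + 1 + 1 = 6 ≡ 0 (mod 2).
  s_3 = 0 + 1 + 1 + 0 + 0 + 1 + 1 + 1 = 5 ≡ 1 (mod 2).
  s_4 = 1 + 1 + 0 + 0 + 1 + 1 + 1 + 1 = 6 ≡ 0 (mod 2).
s = (1, 0, 1, 0)^T — this equals column 10 of H (binary 1010), so error is at position 10.
Correct: flip bit 10 of r = 101101011011111 to get c = 101101011111111.


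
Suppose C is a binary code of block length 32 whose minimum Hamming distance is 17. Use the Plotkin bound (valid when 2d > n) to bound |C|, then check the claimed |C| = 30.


Plotkin bound M ≤ 16; given |C| = 30 > bound (violated).

Check applicability: 2d = 34, n = 32.
2d − n = 2 > 0, so Plotkin applies.
Compute d/(2d−n) = 17/2 ≈ 8.5000.
⌊d/(2d−n)⌋ = 8.
Plotkin bound: M ≤ 2·8 = 16.
Given |C| = 30, check: VIOLATED.
This |C| is above the Plotkin bound, so no binary code with n = 32, d = 17 and 30 codewords exists.


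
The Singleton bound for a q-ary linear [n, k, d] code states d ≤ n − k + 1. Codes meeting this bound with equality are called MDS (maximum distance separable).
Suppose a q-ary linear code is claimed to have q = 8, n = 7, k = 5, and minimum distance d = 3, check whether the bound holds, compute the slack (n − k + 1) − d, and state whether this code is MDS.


Singleton RHS = n − k + 1 = 3, slack = 0, bound satisfied, MDS.

Singleton bound: d ≤ n − k + 1.
Here n = 7, k = 5, so n − k + 1 = 3.
Given d = 3, check d ≤ 3: YES.
Slack = (n − k + 1) − d = 0.
The code is MDS (slack = 0).
Description: the claimed parameters are [7, 5, 3]_8; such a code would be MDS (meets Singleton bound).


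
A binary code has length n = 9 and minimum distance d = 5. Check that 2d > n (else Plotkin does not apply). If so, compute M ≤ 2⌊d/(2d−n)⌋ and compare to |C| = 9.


Plotkin bound M ≤ 10; given |C| = 9 ≤ bound (satisfied).

Check applicability: 2d = 10, n = 9.
2d − n = 1 > 0, so Plotkin applies.
Compute d/(2d−n) = 5/1 ≈ 5.0000.
⌊d/(2d−n)⌋ = 5.
Plotkin bound: M ≤ 2·5 = 10.
Given |C| = 9, check: satisfied.
This |C| is below the Plotkin bound.


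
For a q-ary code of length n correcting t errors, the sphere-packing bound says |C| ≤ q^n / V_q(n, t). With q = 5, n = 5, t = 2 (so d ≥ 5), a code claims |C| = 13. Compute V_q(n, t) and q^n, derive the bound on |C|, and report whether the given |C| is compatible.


V_q(n, t) = 181, q^n = 3125, Hamming bound = 17, |C| = 13 ≤ bound (satisfied).

Step 1: Compute V_q(n, t) = Σ_{j=0}^2 C(n, j) (q−1)^j.
  j = 0: C(5,0)·(4)^0 = 1·1 = 1.
  j = 1: C(5,1)·(4)^1 = 5·4 = 20.
  j = 2: C(5,2)·(4)^2 = 10·16 = 160.
  V_q(n, t) = 1 + 20 + 160 = 181.
Step 2: q^n = 5^5 = 3125.
Step 3: Hamming bound ⌊q^n / V_q(n,t)⌋ = ⌊3125/181⌋ = 17.
Step 4: Compare |C| = 13 to 17: satisfied.
The claimed |C| lies below the Hamming bound.


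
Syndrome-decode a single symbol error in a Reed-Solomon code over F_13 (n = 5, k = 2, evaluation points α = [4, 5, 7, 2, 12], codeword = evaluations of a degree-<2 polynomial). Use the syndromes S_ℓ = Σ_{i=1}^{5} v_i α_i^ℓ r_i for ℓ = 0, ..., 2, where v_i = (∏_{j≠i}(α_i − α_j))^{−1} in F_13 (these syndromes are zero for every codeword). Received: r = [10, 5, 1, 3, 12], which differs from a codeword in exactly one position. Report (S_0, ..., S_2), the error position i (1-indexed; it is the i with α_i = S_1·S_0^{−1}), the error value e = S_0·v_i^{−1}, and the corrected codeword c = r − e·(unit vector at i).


S = (8, 1, 5), error at position 2, error magnitude e = 11, c = [10, 7, 1, 3, 12].

Step 1: column multipliers v_i = (∏_{j≠i}(α_i − α_j))^{−1} mod 13.
  i = 1 (α = 4): (4−5)(4−7)(4−2)(4−12) = (−1)·(−3)·2·(−8) = −48 ≡ 4, so v_1 = 4^{−1} = 10 (mod 13).
  i = 2 (α = 5): (5−4)(5−7)(5−2)(5−12) = 1·(−2)·3·(−7) = 42 ≡ 3, so v_2 = 3^{−1} = 9 (mod 13).
  i = 3 (α = 7): (7−4)(7−5)(7−2)(7−12) = 3·2·5·(−5) = −150 ≡ 6, so v_3 = 6^{−1} = 11 (mod 13).
  i = 4 (α = 2): (2−4)(2−5)(2−7)(2−12) = (−2)·(−3)·(−5)·(−10) = 300 ≡ 1, so v_4 = 1^{−1} = 1 (mod 13).
  i = 5 (α = 12): (12−4)(12−5)(12−7)(12−2) = 8·7·5·10 = 2800 ≡ 5, so v_5 = 5^{−1} = 8 (mod 13).
  v = [10, 9, 11, 1, 8].
Step 2: syndromes of r = [10, 5, 1, 3, 12] (all sums mod 13).
  S_0 = Σ v_i r_i = 10·10 + 9·5 + 11·1 + 1·3 + 8·12 = 255 ≡ 8.
  S_1 = Σ v_i α_i r_i = 10·4·10 + 9·5·5 + 11·7·1 + 1·2·3 + 8·12·12 = 1860 ≡ 1.
  α_i^2 mod 13 = [3, 12, 10, 4, 1].
  S_2 = Σ v_i α_i^2 r_i = 10·3·10 + 9·12·5 + 11·10·1 + 1·4·3 + 8·1·12 = 1058 ≡ 5.
  S = (8, 1, 5) ≠ 0, so r is not a codeword (an error is present).
Step 3: locate the error. For a single error e at position i, S_ℓ = v_i·e·α_i^ℓ, so α_err = S_1/S_0.
  S_0^{−1} = 8^{−1} = 5 (mod 13), so α_err = 1·5 = 5 ≡ 5 = α_2. Error position i = 2.
  Consistency check: S_2/S_1 = 5·1 = 5 ≡ 5 = α_err ✓ (single-error assumption holds).
Step 4: error magnitude e = S_0/v_2 = S_0·∏_{j≠2}(α_2 − α_j) = 8·3 = 24 ≡ 11 (mod 13).
Step 5: correct position 2: c_2 = r_2 − e = 5 − 11 ≡ 7 (mod 13). Hence c = [10, 7, 1, 3, 12].
  Check: interpolating c through the α_i gives m(x) = 9 + 10·x (degree < 2) with m(α_i) = c_i for every i, so c is indeed a codeword.


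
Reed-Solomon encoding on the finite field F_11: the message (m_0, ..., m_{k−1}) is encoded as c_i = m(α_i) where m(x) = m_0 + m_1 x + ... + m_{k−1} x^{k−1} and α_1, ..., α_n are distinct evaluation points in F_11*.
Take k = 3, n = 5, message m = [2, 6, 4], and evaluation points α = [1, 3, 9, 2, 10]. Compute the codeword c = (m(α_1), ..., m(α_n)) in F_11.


c = [1, 1, 6, 8, 0]

Message polynomial: m(x) = 2 + 6·x + 4·x^2 (mod 11).
For each evaluation point α_i, compute m(α_i) mod 11:
  α_1 = 1: Horner steps 4 → 10 → 1, so m(1) = 1.
  α_2 = 3: Horner steps 4 → 7 → 1, so m(3) = 1.
  α_3 = 9: Horner steps 4 → 9 → 6, so m(9) = 6.
  α_4 = 2: Horner steps 4 → 3 → 8, so m(2) = 8.
  α_5 = 10: Horner steps 4 → 2 → 0, so m(10) = 0.
Codeword c = [1, 1, 6, 8, 0] ∈ F_11^5.


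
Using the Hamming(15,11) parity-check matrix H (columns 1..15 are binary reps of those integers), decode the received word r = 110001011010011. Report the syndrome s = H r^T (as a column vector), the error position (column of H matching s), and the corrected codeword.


s = (1, 1, 1, 0)^T, error position = 14, corrected codeword c = 110001011010001

Compute s = H r^T mod 2 one row at a time:
  s_1 = 1 + 1 + 0 + 1 + 0 + 0 + 1 + 1 = 5 ≡ 1 (mod 2).
  s_2 = 0 + 0 + 1 + 0 + 0 + 0 + 1 + 1 = 3 ≡ 1 (mod 2).
  s_3 = 1 + 0 + 1 + 0 + 0 + 1 + 1 + 1 = 5 ≡ 1 (mod 2).
  s_4 = 1 + 0 + 0 + 0 + 1 + 1 + 0 + 1 = 4 ≡ 0 (mod 2).
s = (1, 1, 1, 0)^T — this equals column 14 of H (binary 1110), so error is at position 14.
Correct: flip bit 14 of r = 110001011010011 to get c = 110001011010001.


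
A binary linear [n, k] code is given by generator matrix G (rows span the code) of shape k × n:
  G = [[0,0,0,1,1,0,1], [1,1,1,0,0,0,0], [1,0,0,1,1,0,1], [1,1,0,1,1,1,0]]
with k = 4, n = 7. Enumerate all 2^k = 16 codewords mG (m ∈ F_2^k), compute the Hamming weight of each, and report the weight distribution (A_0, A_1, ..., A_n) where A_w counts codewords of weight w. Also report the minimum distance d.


Weight distribution: A_0 = 1, A_1 = 1, A_2 = 1, A_3 = 4, A_4 = 5, A_5 = 3, A_6 = 1. Minimum distance d = 1.

Enumerate all 2^4 = 16 messages m ∈ F_2^4.
For each, compute codeword c = mG in F_2^7, then tally its weight.
  m = 0000 → c = 0000000, weight = 0.
  m = 1000 → c = 0001101, weight = 3.
  m = 0100 → c = 1110000, weight = 3.
  m = 1100 → c = 1111101, weight = 6.
  m = 0010 → c = 1001101, weight = 4.
  m = 1010 → c = 1000000, weight = 1.
  m = 0110 → c = 0111101, weight = 5.
  m = 1110 → c = 0110000, weight = 2.
  m = 0001 → c = 1101110, weight = 5.
  m = 1001 → c = 1100011, weight = 4.
  m = 0101 → c = 0011110, weight = 4.
  m = 1101 → c = 0010011, weight = 3.
  m = 0011 → c = 0100011, weight = 3.
  m = 1011 → c = 0101110, weight = 4.
  m = 0111 → c = 1010011, weight = 4.
  m = 1111 → c = 1011110, weight = 5.
Tally weights:
  weight 0: 1 codewords.
  weight 1: 1 codewords.
  weight 2: 1 codewords.
  weight 3: 4 codewords.
  weight 4: 5 codewords.
  weight 5: 3 codewords.
  weight 6: 1 codewords.
Minimum distance d = smallest w > 0 with A_w > 0 = 1.
Sanity: Σ A_w = 16 = 2^4 = 16 ✓.


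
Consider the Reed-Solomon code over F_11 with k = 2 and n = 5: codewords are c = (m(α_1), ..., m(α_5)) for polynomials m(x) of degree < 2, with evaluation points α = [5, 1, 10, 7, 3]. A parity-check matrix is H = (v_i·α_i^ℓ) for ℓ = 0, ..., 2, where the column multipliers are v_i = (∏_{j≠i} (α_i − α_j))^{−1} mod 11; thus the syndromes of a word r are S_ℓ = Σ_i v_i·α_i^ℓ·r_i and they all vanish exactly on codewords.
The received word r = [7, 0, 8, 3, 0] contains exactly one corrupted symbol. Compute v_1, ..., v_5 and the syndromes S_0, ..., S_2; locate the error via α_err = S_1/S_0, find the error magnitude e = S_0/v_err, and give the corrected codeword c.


S = (6, 6, 6), error at position 2, error magnitude e = 7, c = [7, 4, 8, 3, 0].

Step 1: column multipliers v_i = (∏_{j≠i}(α_i − α_j))^{−1} mod 11.
  i = 1 (α = 5): (5−1)(5−10)(5−7)(5−3) = 4·(−5)·(−2)·2 = 80 ≡ 3, so v_1 = 3^{−1} = 4 (mod 11).
  i = 2 (α = 1): (1−5)(1−10)(1−7)(1−3) = (−4)·(−9)·(−6)·(−2) = 432 ≡ 3, so v_2 = 3^{−1} = 4 (mod 11).
  i = 3 (α = 10): (10−5)(10−1)(10−7)(10−3) = 5·9·3·7 = 945 ≡ 10, so v_3 = 10^{−1} = 10 (mod 11).
  i = 4 (α = 7): (7−5)(7−1)(7−10)(7−3) = 2·6·(−3)·4 = −144 ≡ 10, so v_4 = 10^{−1} = 10 (mod 11).
  i = 5 (α = 3): (3−5)(3−1)(3−10)(3−7) = (−2)·2·(−7)·(−4) = −112 ≡ 9, so v_5 = 9^{−1} = 5 (mod 11).
  v = [4, 4, 10, 10, 5].
Step 2: syndromes of r = [7, 0, 8, 3, 0] (all sums mod 11).
  S_0 = Σ v_i r_i = 4·7 + 4·0 + 10·8 + 10·3 + 5·0 = 138 ≡ 6.
  S_1 = Σ v_i α_i r_i = 4·5·7 + 4·1·0 + 10·10·8 + 10·7·3 + 5·3·0 = 1150 ≡ 6.
  α_i^2 mod 11 = [3, 1, 1, 5, 9].
  S_2 = Σ v_i α_i^2 r_i = 4·3·7 + 4·1·0 + 10·1·8 + 10·5·3 + 5·9·0 = 314 ≡ 6.
  S = (6, 6, 6) ≠ 0, so r is not a codeword (an error is present).
Step 3: locate the error. For a single error e at position i, S_ℓ = v_i·e·α_i^ℓ, so α_err = S_1/S_0.
  S_0^{−1} = 6^{−1} = 2 (mod 11), so α_err = 6·2 = 12 ≡ 1 = α_2. Error position i = 2.
  Consistency check: S_2/S_1 = 6·2 = 12 ≡ 1 = α_err ✓ (single-error assumption holds).
Step 4: error magnitude e = S_0/v_2 = S_0·∏_{j≠2}(α_2 − α_j) = 6·3 = 18 ≡ 7 (mod 11).
Step 5: correct position 2: c_2 = r_2 − e = 0 − 7 ≡ 4 (mod 11). Hence c = [7, 4, 8, 3, 0].
  Check: interpolating c through the α_i gives m(x) = 6 + 9·x (degree < 2) with m(α_i) = c_i for every i, so c is indeed a codeword.


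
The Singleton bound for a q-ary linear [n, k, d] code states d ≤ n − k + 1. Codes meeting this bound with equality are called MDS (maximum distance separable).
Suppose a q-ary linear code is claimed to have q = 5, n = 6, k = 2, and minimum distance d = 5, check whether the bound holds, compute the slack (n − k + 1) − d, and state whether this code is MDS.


Singleton RHS = n − k + 1 = 5, slack = 0, bound satisfied, MDS.

Singleton bound: d ≤ n − k + 1.
Here n = 6, k = 2, so n − k + 1 = 5.
Given d = 5, check d ≤ 5: YES.
Slack = (n − k + 1) − d = 0.
The code is MDS (slack = 0).
Description: the claimed parameters are [6, 2, 5]_5; such a code would be MDS (meets Singleton bound).


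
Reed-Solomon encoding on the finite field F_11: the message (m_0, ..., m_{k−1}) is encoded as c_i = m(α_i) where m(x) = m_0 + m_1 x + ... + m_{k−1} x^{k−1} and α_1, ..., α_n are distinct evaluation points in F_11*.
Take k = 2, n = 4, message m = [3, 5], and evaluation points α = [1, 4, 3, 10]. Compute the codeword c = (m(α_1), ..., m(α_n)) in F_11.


c = [8, 1, 7, 9]

Message polynomial: m(x) = 3 + 5·x (mod 11).
For each evaluation point α_i, compute m(α_i) mod 11:
  α_1 = 1: Horner steps 5 → 8, so m(1) = 8.
  α_2 = 4: Horner steps 5 → 1, so m(4) = 1.
  α_3 = 3: Horner steps 5 → 7, so m(3) = 7.
  α_4 = 10: Horner steps 5 → 9, so m(10) = 9.
Codeword c = [8, 1, 7, 9] ∈ F_11^4.


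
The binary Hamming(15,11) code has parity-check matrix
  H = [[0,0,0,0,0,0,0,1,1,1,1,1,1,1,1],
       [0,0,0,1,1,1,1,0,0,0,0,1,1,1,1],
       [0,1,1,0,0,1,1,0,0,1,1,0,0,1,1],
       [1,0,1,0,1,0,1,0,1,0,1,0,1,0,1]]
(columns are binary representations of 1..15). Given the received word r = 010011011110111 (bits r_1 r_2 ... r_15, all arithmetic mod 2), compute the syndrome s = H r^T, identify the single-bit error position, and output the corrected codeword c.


s = (1, 1, 0, 1)^T, error position = 13, corrected codeword c = 010011011110011

Compute s = H r^T mod 2 one row at a time:
  s_1 = 1 + 1 + 1 + 1 + 0 + 1 + 1 + 1 = 7 ≡ 1 (mod 2).
  s_2 = 0 + 1 + 1 + 0 + 0 + 1 + 1 + 1 = 5 ≡ 1 (mod 2).
  s_3 = 1 + 0 + 1 + 0 + 1 + 1 + 1 + 1 = 6 ≡ 0 (mod 2).
  s_4 = 0 + 0 + 1 + 0 + 1 + 1 + 1 + 1 = 5 ≡ 1 (mod 2).
s = (1, 1, 0, 1)^T — this equals column 13 of H (binary 1101), so error is at position 13.
Correct: flip bit 13 of r = 010011011110111 to get c = 010011011110011.


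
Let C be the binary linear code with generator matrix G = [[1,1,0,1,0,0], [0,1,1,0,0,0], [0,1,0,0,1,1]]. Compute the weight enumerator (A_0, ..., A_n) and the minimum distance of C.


Weight distribution: A_0 = 1, A_2 = 1, A_3 = 4, A_4 = 1, A_6 = 1. Minimum distance d = 2.

Enumerate all 2^3 = 8 messages m ∈ F_2^3.
For each, compute codeword c = mG in F_2^6, then tally its weight.
  m = 000 → c = 000000, weight = 0.
  m = 100 → c = 110100, weight = 3.
  m = 010 → c = 011000, weight = 2.
  m = 110 → c = 101100, weight = 3.
  m = 001 → c = 010011, weight = 3.
  m = 101 → c = 100111, weight = 4.
  m = 011 → c = 001011, weight = 3.
  m = 111 → c = 111111, weight = 6.
Tally weights:
  weight 0: 1 codewords.
  weight 2: 1 codewords.
  weight 3: 4 codewords.
  weight 4: 1 codewords.
  weight 6: 1 codewords.
Minimum distance d = smallest w > 0 with A_w > 0 = 2.
Sanity: Σ A_w = 8 = 2^3 = 8 ✓.
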